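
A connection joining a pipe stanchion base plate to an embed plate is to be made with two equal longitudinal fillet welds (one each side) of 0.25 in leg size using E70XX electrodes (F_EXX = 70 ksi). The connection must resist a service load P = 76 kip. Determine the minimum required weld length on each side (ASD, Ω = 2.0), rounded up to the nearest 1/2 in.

L = 10.5 in on each side

Throat t_e = 0.707 × 0.25 = 0.1767 in.
r_n/Ω = (0.6 × 70 × 0.1767) / 2.0 = 3.712 kip/in.
L_req = P / (r_n/Ω) = 76 / 3.712 = 20.48 in total.
Per side: 20.48 / 2 = 10.24 in.
Round up → use L = 10.5 in on each side.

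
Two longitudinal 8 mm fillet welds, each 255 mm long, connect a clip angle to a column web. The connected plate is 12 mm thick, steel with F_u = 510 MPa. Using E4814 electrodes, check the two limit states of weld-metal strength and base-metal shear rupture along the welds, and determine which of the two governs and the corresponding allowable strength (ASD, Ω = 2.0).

E48XX → F_EXX = 480 MPa.
t_e = 0.707 × 8 = 5.656 mm; L = 510 mm.
Weld metal: R_n/Ω = (1/2.0) × 0.6 × 480 × 5.656 × 510 × 10⁻³ = 415.4 kN.
Base metal (shear rupture): R_n/Ω = (1/2.0) × 0.6 × 510 × 12 × 510 × 10⁻³ = 936.4 kN.
Governing: weld metal.

R_n/Ω ≈ 415 kN (weld metal governs)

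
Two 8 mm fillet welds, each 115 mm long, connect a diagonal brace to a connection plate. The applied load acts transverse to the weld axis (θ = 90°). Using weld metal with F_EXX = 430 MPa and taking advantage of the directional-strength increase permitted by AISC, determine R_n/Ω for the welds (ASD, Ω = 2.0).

R_n/Ω ≈ 252 kN

t_e = 0.707 × 8 = 5.656 mm; A_we = 5.656 × 230 = 1301 mm².
Directional factor: 1.0 + 0.5 sin^1.5(90°) = 1.5.
F_nw = 0.6 × 430 × 1.5 = 387 MPa.
R_n/Ω = (387 × 1301) / 2.0 × 10⁻³ = 251.7 kN.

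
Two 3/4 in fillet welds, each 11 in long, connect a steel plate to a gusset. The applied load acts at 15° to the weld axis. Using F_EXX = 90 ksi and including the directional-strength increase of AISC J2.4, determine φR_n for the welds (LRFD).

t_e = 0.707 × 0.75 = 0.5302 in; A_we = 0.5302 × 22 = 11.67 in².
Directional factor: 1.0 + 0.5 sin^1.5(15°) = 1.066.
F_nw = 0.6 × 90 × 1.066 = 57.56 ksi.
φR_n = 0.75 × 57.56 × 11.67 = 503.6 kip.

φR_n ≈ 504 kip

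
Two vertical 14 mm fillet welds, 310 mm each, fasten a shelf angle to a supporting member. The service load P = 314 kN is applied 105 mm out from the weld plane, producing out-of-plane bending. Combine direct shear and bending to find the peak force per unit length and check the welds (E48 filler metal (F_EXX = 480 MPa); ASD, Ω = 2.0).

L_w = 2 × 310 = 620 mm; section modulus (unit throat) S = 2 × L²/6 = 32030 mm².
Direct shear f_v = P/L_w = 314×10³/620 = 506.5 N/mm.
Moment M = P × e = 314×10³ × 105 = 32970000 N·mm; bending f_b = M/S = 1029 N/mm.
f_max = √(f_v² + f_b²) = √(506.5² + 1029²) = 1147 N/mm.
r_n/Ω = (1/2.0) × 0.6 × 480 × (0.707 × 14) = 1425 N/mm → adequate.

f_max ≈ 1150 N/mm; adequate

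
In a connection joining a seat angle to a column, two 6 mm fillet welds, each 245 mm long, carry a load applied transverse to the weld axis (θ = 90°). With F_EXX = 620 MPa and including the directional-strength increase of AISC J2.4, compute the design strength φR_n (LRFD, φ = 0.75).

t_e = 0.707 × 6 = 4.242 mm; A_we = 4.242 × 490 = 2079 mm².
Directional factor: 1.0 + 0.5 sin^1.5(90°) = 1.5.
F_nw = 0.6 × 620 × 1.5 = 558 MPa.
φR_n = 0.75 × 558 × 2079 × 10⁻³ = 869.9 kN.

φR_n ≈ 870 kN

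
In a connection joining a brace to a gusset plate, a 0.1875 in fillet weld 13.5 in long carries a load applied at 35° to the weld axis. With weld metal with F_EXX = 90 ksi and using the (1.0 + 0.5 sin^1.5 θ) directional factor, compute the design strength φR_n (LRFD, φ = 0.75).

φR_n ≈ 88.2 kips

t_e = 0.707 × 0.1875 = 0.1326 in; A_we = 0.1326 × 13.5 = 1.79 in².
Directional factor: 1.0 + 0.5 sin^1.5(35°) = 1.217.
F_nw = 0.6 × 90 × 1.217 = 65.73 ksi.
φR_n = 0.75 × 65.73 × 1.79 = 88.22 kips.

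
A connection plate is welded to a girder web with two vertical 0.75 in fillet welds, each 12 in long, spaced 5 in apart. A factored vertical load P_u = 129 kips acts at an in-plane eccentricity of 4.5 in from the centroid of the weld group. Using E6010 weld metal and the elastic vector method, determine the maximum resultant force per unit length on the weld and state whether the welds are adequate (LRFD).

f_max ≈ 11.8 kip/in; adequate

E60XX → F_EXX = 60 ksi.
Total weld length L_w = 24 in. Treat welds as unit-width lines.
Polar moment about centroid: J = 2[d³/12 + d(b/2)²] = 2[12³/12 + 12×2.5²] = 438 in³.
Direct shear f_v = P/L_w = 129 / 24 = 5.375 kip/in (vertical).
Torsion M = P·e = 129 × 4.5 = 580.5 kip·in.
Critical point at (x, y) = (2.5, 6) from centroid. f_tx = M·y/J = 7.952 kip/in; f_ty = M·x/J = 3.313 kip/in.
Resultant f_max = √[f_tx² + (f_v + f_ty)²] = √[7.952² + (5.375 + 3.313)²] = 11.78 kip/in.
Capacity per unit length: φr_n = 0.75 × 0.6 × 60 × (0.707 × 0.75) = 14.32 kip/in.
11.78 ≤ 14.32 → adequate.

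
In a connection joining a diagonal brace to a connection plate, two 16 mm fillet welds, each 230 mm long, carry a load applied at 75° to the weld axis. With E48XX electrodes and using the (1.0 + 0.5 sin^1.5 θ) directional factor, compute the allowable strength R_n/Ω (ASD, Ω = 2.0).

R_n/Ω ≈ 1100 kN

E48XX → F_EXX = 480 MPa.
t_e = 0.707 × 16 = 11.31 mm; A_we = 11.31 × 460 = 5204 mm².
Directional factor: 1.0 + 0.5 sin^1.5(75°) = 1.475.
F_nw = 0.6 × 480 × 1.475 = 424.7 MPa.
R_n/Ω = (424.7 × 5204) / 2.0 × 10⁻³ = 1105 kN.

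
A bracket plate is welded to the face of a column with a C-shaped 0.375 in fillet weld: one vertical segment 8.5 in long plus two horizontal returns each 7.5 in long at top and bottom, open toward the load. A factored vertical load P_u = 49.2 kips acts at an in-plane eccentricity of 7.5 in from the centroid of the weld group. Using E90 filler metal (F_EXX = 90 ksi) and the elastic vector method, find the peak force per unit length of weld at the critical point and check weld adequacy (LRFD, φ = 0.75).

f_max ≈ 6.97 kip/in; adequate

Total weld length L_w = 23.5 in. Treat welds as unit-width lines.
Centroid: x̄ = 2×7.5×3.75 / 23.5 = 2.394 in from the vertical weld.
Polar moment about centroid: J = I_x + I_y = [8.5³/12 + 2×7.5×4.25²] + [8.5×2.394² + 2(7.5³/12 + 7.5×1.356²)] = 468.7 in³.
Direct shear f_v = P/L_w = 49.2 / 23.5 = 2.094 kip/in (vertical).
Torsion M = P·e = 49.2 × 7.5 = 369 kip·in.
Critical point at (x, y) = (5.106, 4.25) from centroid. f_tx = M·y/J = 3.346 kip/in; f_ty = M·x/J = 4.02 kip/in.
Resultant f_max = √[f_tx² + (f_v + f_ty)²] = √[3.346² + (2.094 + 4.02)²] = 6.969 kip/in.
Capacity per unit length: φr_n = 0.75 × 0.6 × 90 × (0.707 × 0.375) = 10.74 kip/in.
6.969 ≤ 10.74 → adequate.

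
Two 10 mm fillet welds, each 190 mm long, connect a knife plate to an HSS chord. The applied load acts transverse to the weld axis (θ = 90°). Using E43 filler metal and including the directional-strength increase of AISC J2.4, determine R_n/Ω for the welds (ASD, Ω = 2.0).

E43XX → F_EXX = 430 MPa.
t_e = 0.707 × 10 = 7.07 mm; A_we = 7.07 × 380 = 2687 mm².
Directional factor: 1.0 + 0.5 sin^1.5(90°) = 1.5.
F_nw = 0.6 × 430 × 1.5 = 387 MPa.
R_n/Ω = (387 × 2687) / 2.0 × 10⁻³ = 519.9 kN.

R_n/Ω ≈ 520 kN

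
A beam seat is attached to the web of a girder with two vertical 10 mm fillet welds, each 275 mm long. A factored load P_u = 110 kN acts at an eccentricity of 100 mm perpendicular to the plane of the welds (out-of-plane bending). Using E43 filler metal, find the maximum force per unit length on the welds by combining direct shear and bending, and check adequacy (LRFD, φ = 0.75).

E43XX → F_EXX = 430 MPa.
L_w = 2 × 275 = 550 mm; section modulus (unit throat) S = 2 × L²/6 = 25210 mm².
Direct shear f_v = P/L_w = 110×10³/550 = 200 N/mm.
Moment M = P × e = 110×10³ × 100 = 11000000 N·mm; bending f_b = M/S = 436.4 N/mm.
f_max = √(f_v² + f_b²) = √(200² + 436.4²) = 480 N/mm.
φr_n = 0.75 × 0.6 × 430 × (0.707 × 10) = 1368 N/mm → adequate.

f_max ≈ 480 N/mm; adequate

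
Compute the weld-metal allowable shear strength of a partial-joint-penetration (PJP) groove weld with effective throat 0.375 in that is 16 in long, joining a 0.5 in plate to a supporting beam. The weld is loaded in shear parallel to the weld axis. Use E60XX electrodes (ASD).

E60XX → F_EXX = 60 ksi.
Effective throat (given) t_e = 0.375 in.
A_we = 0.375 × 16 = 6 in².
F_nw = 0.6 F_EXX = 36 ksi.
R_n/Ω = (36 × 6) / 2.0 = 108 kip.

R_n/Ω ≈ 108 kip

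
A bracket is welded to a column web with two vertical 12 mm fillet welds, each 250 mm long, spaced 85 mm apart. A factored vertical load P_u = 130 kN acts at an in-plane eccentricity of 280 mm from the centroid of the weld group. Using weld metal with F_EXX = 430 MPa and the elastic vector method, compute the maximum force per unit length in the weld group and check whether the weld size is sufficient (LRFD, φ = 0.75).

Total weld length L_w = 500 mm. Treat welds as unit-width lines.
Polar moment about centroid: J = 2[d³/12 + d(b/2)²] = 2[250³/12 + 250×42.5²] = 3507000 mm³.
Direct shear f_v = P/L_w = 130×10³ / 500 = 260 N/mm (vertical).
Torsion M = P·e = 130×10³ × 280 = 36400000 N·mm.
Critical point at (x, y) = (42.5, 125) from centroid. f_tx = M·y/J = 1297 N/mm; f_ty = M·x/J = 441.1 N/mm.
Resultant f_max = √[f_tx² + (f_v + f_ty)²] = √[1297² + (260 + 441.1)²] = 1475 N/mm.
Capacity per unit length: φr_n = 0.75 × 0.6 × 430 × (0.707 × 12) = 1642 N/mm.
1475 ≤ 1642 → adequate.

f_max ≈ 1470 N/mm; adequate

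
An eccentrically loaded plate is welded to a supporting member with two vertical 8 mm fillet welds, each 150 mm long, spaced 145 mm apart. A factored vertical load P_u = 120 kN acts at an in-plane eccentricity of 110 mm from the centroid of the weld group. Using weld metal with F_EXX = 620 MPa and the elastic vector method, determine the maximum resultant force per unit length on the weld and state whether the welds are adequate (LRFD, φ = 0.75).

f_max ≈ 965 N/mm; adequate

Total weld length L_w = 300 mm. Treat welds as unit-width lines.
Polar moment about centroid: J = 2[d³/12 + d(b/2)²] = 2[150³/12 + 150×72.5²] = 2139000 mm³.
Direct shear f_v = P/L_w = 120×10³ / 300 = 400 N/mm (vertical).
Torsion M = P·e = 120×10³ × 110 = 13200000 N·mm.
Critical point at (x, y) = (72.5, 75) from centroid. f_tx = M·y/J = 462.8 N/mm; f_ty = M·x/J = 447.3 N/mm.
Resultant f_max = √[f_tx² + (f_v + f_ty)²] = √[462.8² + (400 + 447.3)²] = 965.5 N/mm.
Capacity per unit length: φr_n = 0.75 × 0.6 × 620 × (0.707 × 8) = 1578 N/mm.
965.5 ≤ 1578 → adequate.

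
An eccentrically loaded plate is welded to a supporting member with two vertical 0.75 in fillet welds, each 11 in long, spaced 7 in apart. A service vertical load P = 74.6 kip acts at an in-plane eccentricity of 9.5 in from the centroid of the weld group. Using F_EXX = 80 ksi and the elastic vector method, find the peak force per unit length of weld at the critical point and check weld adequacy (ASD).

Total weld length L_w = 22 in. Treat welds as unit-width lines.
Polar moment about centroid: J = 2[d³/12 + d(b/2)²] = 2[11³/12 + 11×3.5²] = 491.3 in³.
Direct shear f_v = P/L_w = 74.6 / 22 = 3.391 kip/in (vertical).
Torsion M = P·e = 74.6 × 9.5 = 708.7 kip·in.
Critical point at (x, y) = (3.5, 5.5) from centroid. f_tx = M·y/J = 7.933 kip/in; f_ty = M·x/J = 5.048 kip/in.
Resultant f_max = √[f_tx² + (f_v + f_ty)²] = √[7.933² + (3.391 + 5.048)²] = 11.58 kip/in.
Capacity per unit length: r_n/Ω = (1/2.0) × 0.6 × 80 × (0.707 × 0.75) = 12.73 kip/in.
11.58 ≤ 12.73 → adequate.

f_max ≈ 11.6 kip/in; adequate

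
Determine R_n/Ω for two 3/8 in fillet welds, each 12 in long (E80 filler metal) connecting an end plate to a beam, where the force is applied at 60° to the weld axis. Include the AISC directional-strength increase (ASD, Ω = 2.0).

R_n/Ω ≈ 214 kips

E80XX → F_EXX = 80 ksi.
t_e = 0.707 × 0.375 = 0.2651 in; A_we = 0.2651 × 24 = 6.363 in².
Directional factor: 1.0 + 0.5 sin^1.5(60°) = 1.403.
F_nw = 0.6 × 80 × 1.403 = 67.34 ksi.
R_n/Ω = (67.34 × 6.363) / 2.0 = 214.2 kips.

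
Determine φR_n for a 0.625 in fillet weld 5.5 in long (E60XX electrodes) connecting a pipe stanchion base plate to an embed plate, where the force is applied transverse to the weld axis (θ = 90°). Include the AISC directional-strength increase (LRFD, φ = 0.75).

φR_n ≈ 98.4 kips

E60XX → F_EXX = 60 ksi.
t_e = 0.707 × 0.625 = 0.4419 in; A_we = 0.4419 × 5.5 = 2.43 in².
Directional factor: 1.0 + 0.5 sin^1.5(90°) = 1.5.
F_nw = 0.6 × 60 × 1.5 = 54 ksi.
φR_n = 0.75 × 54 × 2.43 = 98.43 kips.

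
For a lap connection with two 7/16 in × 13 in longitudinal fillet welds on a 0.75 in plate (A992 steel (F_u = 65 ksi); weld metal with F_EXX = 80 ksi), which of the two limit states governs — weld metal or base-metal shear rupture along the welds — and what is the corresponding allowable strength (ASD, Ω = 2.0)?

t_e = 0.707 × 0.4375 = 0.3093 in; L = 26 in.
Weld metal: R_n/Ω = (1/2.0) × 0.6 × 80 × 0.3093 × 26 = 193 kips.
Base metal (shear rupture): R_n/Ω = (1/2.0) × 0.6 × 65 × 0.75 × 26 = 380.2 kips.
Governing: weld metal.

R_n/Ω ≈ 193 kips (weld metal governs)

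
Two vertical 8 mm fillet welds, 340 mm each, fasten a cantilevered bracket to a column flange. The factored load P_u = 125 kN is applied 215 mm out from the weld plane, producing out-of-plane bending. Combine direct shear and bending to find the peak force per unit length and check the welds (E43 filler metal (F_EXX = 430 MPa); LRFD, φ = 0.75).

f_max ≈ 721 N/mm; adequate

L_w = 2 × 340 = 680 mm; section modulus (unit throat) S = 2 × L²/6 = 38530 mm².
Direct shear f_v = P/L_w = 125×10³/680 = 183.8 N/mm.
Moment M = P × e = 125×10³ × 215 = 26875000 N·mm; bending f_b = M/S = 697.4 N/mm.
f_max = √(f_v² + f_b²) = √(183.8² + 697.4²) = 721.3 N/mm.
φr_n = 0.75 × 0.6 × 430 × (0.707 × 8) = 1094 N/mm → adequate.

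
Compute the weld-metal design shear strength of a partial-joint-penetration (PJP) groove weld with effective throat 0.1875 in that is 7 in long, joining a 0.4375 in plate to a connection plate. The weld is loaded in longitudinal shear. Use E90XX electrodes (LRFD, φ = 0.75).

E90XX → F_EXX = 90 ksi.
Effective throat (given) t_e = 0.1875 in.
A_we = 0.1875 × 7 = 1.312 in².
F_nw = 0.6 F_EXX = 54 ksi.
φR_n = 0.75 × 54 × 1.312 = 53.16 kip.

φR_n ≈ 53.2 kip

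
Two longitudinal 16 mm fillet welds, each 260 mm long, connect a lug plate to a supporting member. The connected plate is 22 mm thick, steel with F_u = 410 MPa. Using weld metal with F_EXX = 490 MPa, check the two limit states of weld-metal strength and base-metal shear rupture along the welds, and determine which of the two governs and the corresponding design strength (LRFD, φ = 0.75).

φR_n ≈ 1300 kN (weld metal governs)

t_e = 0.707 × 16 = 11.31 mm; L = 520 mm.
Weld metal: φR_n = 0.75 × 0.6 × 490 × 11.31 × 520 × 10⁻³ = 1297 kN.
Base metal (shear rupture): φR_n = 0.75 × 0.6 × 410 × 22 × 520 × 10⁻³ = 2111 kN.
Governing: weld metal.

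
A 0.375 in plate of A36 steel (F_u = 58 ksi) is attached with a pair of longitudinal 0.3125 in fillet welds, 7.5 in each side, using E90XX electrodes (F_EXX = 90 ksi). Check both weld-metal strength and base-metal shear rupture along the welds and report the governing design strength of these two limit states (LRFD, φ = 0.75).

t_e = 0.707 × 0.3125 = 0.2209 in; L = 15 in.
Weld metal: φR_n = 0.75 × 0.6 × 90 × 0.2209 × 15 = 134.2 kips.
Base metal (shear rupture): φR_n = 0.75 × 0.6 × 58 × 0.375 × 15 = 146.8 kips.
Governing: weld metal.

φR_n ≈ 134 kips (weld metal governs)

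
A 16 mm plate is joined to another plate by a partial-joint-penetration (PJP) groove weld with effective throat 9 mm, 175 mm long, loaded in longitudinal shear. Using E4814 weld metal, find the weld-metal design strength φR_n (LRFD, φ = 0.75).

E48XX → F_EXX = 480 MPa.
Effective throat (given) t_e = 9 mm.
A_we = 9 × 175 = 1575 mm².
F_nw = 0.6 F_EXX = 288 MPa.
φR_n = 0.75 × 288 × 1575 × 10⁻³ = 340.2 kN.

φR_n ≈ 340 kN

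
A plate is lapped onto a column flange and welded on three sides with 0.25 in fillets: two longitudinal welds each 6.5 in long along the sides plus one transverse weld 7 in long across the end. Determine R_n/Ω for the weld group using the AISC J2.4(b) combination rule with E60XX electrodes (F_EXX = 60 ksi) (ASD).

t_e = 0.707 × 0.25 = 0.1767 in.
R_nwl = 0.6 × 60 × 0.1767 × 13 = 82.72 kip (longitudinal, 2 welds).
R_nwt = 0.6 × 60 × 0.1767 × 7 = 44.54 kip (transverse, base value).
(i) R_nwl + R_nwt = 127.3 kip; (ii) 0.85 R_nwl + 1.5 R_nwt = 137.1 kip.
R_n = max = 137.1 kip [governs: (ii)]; R_n/Ω = 68.56 kip.

R_n/Ω ≈ 68.6 kip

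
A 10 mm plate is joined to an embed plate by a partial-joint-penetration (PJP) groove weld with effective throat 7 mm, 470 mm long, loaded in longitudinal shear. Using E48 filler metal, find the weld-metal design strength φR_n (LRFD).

φR_n ≈ 711 kN

E48XX → F_EXX = 480 MPa.
Effective throat (given) t_e = 7 mm.
A_we = 7 × 470 = 3290 mm².
F_nw = 0.6 F_EXX = 288 MPa.
φR_n = 0.75 × 288 × 3290 × 10⁻³ = 710.6 kN.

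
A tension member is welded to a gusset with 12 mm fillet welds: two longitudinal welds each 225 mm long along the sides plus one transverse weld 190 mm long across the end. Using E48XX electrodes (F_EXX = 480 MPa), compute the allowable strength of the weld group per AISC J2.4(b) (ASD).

R_n/Ω ≈ 815 kN

t_e = 0.707 × 12 = 8.484 mm.
R_nwl = 0.6 × 480 × 8.484 × 450 × 10⁻³ = 1100 kN (longitudinal, 2 welds).
R_nwt = 0.6 × 480 × 8.484 × 190 × 10⁻³ = 464.2 kN (transverse, base value).
(i) R_nwl + R_nwt = 1564 kN; (ii) 0.85 R_nwl + 1.5 R_nwt = 1631 kN.
R_n = max = 1631 kN [governs: (ii)]; R_n/Ω = 815.5 kN.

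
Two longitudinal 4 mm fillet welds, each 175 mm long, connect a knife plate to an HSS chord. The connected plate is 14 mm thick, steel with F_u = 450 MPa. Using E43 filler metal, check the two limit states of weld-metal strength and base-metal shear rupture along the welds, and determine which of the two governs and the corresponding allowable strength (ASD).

R_n/Ω ≈ 128 kN (weld metal governs)

E43XX → F_EXX = 430 MPa.
t_e = 0.707 × 4 = 2.828 mm; L = 350 mm.
Weld metal: R_n/Ω = (1/2.0) × 0.6 × 430 × 2.828 × 350 × 10⁻³ = 127.7 kN.
Base metal (shear rupture): R_n/Ω = (1/2.0) × 0.6 × 450 × 14 × 350 × 10⁻³ = 661.5 kN.
Governing: weld metal.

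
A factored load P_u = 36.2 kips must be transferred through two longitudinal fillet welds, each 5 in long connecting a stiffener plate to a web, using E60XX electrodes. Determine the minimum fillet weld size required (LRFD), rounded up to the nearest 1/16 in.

E60XX → F_EXX = 60 ksi.
Total weld length L = 10 in.
Required throat t_e = P_u / (φ × 0.6 F_EXX × L) = 36.2 / (0.75 × 0.6 × 60 × 10) = 0.1341 in.
Required leg w = t_e / 0.707 = 0.1896 in → use 1/4 in.

w = 1/4 in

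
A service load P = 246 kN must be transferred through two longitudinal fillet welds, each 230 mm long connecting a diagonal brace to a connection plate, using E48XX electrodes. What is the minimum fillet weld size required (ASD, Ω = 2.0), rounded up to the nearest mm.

w = 6 mm

E48XX → F_EXX = 480 MPa.
Total weld length L = 460 mm.
Required throat t_e = P × Ω / (0.6 F_EXX × L) = 246 × 2.0 / (0.6 × 480 × 460 × 10⁻³) = 3.714 mm.
Required leg w = t_e / 0.707 = 5.253 mm → use 6 mm.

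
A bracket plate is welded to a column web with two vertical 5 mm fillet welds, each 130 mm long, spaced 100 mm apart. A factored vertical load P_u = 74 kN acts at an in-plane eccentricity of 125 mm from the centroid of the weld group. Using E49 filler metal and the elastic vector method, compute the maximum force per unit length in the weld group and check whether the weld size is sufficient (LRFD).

f_max ≈ 947 N/mm; NOT adequate

E49XX → F_EXX = 490 MPa.
Total weld length L_w = 260 mm. Treat welds as unit-width lines.
Polar moment about centroid: J = 2[d³/12 + d(b/2)²] = 2[130³/12 + 130×50²] = 1016000 mm³.
Direct shear f_v = P/L_w = 74×10³ / 260 = 284.6 N/mm (vertical).
Torsion M = P·e = 74×10³ × 125 = 9250000 N·mm.
Critical point at (x, y) = (50, 65) from centroid. f_tx = M·y/J = 591.7 N/mm; f_ty = M·x/J = 455.1 N/mm.
Resultant f_max = √[f_tx² + (f_v + f_ty)²] = √[591.7² + (284.6 + 455.1)²] = 947.3 N/mm.
Capacity per unit length: φr_n = 0.75 × 0.6 × 490 × (0.707 × 5) = 779.5 N/mm.
947.3 > 779.5 → NOT adequate.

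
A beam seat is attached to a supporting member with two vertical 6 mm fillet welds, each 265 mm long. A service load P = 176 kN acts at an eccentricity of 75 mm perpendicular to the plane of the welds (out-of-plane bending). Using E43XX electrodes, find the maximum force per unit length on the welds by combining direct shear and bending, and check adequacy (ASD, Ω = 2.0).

E43XX → F_EXX = 430 MPa.
L_w = 2 × 265 = 530 mm; section modulus (unit throat) S = 2 × L²/6 = 23410 mm².
Direct shear f_v = P/L_w = 176×10³/530 = 332.1 N/mm.
Moment M = P × e = 176×10³ × 75 = 13200000 N·mm; bending f_b = M/S = 563.9 N/mm.
f_max = √(f_v² + f_b²) = √(332.1² + 563.9²) = 654.4 N/mm.
r_n/Ω = (1/2.0) × 0.6 × 430 × (0.707 × 6) = 547.2 N/mm → NOT adequate.

f_max ≈ 654 N/mm; NOT adequate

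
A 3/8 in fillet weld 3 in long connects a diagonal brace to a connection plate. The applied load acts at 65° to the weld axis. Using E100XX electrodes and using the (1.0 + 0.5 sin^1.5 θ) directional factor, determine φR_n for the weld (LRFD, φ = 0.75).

E100XX → F_EXX = 100 ksi.
t_e = 0.707 × 0.375 = 0.2651 in; A_we = 0.2651 × 3 = 0.7954 in².
Directional factor: 1.0 + 0.5 sin^1.5(65°) = 1.431.
F_nw = 0.6 × 100 × 1.431 = 85.88 ksi.
φR_n = 0.75 × 85.88 × 0.7954 = 51.23 kip.

φR_n ≈ 51.2 kip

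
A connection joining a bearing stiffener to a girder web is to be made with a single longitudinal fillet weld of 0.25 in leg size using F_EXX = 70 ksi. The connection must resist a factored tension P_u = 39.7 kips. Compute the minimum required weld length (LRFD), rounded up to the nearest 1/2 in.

L = 7.5 in

Throat t_e = 0.707 × 0.25 = 0.1767 in.
φr_n = 0.75 × 0.6 × 70 × 0.1767 = 5.568 kips/in.
L_req = P_u / φr_n = 39.7 / 5.568 = 7.131 in total.
Round up → use L = 7.5 in.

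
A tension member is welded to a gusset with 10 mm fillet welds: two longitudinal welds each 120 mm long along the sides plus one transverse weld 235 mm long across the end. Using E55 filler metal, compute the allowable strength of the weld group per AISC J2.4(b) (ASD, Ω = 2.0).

R_n/Ω ≈ 649 kN

E55XX → F_EXX = 550 MPa.
t_e = 0.707 × 10 = 7.07 mm.
R_nwl = 0.6 × 550 × 7.07 × 240 × 10⁻³ = 559.9 kN (longitudinal, 2 welds).
R_nwt = 0.6 × 550 × 7.07 × 235 × 10⁻³ = 548.3 kN (transverse, base value).
(i) R_nwl + R_nwt = 1108 kN; (ii) 0.85 R_nwl + 1.5 R_nwt = 1298 kN.
R_n = max = 1298 kN [governs: (ii)]; R_n/Ω = 649.2 kN.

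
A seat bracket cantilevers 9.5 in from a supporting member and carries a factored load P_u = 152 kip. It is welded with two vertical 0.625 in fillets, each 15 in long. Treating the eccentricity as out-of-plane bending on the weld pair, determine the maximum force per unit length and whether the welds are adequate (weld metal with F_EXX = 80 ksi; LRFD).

L_w = 2 × 15 = 30 in; section modulus (unit throat) S = 2 × L²/6 = 75 in².
Direct shear f_v = P/L_w = 152/30 = 5.067 kip/in.
Moment M = P × e = 152 × 9.5 = 1444 kip·in; bending f_b = M/S = 19.25 kip/in.
f_max = √(f_v² + f_b²) = √(5.067² + 19.25²) = 19.91 kip/in.
φr_n = 0.75 × 0.6 × 80 × (0.707 × 0.625) = 15.91 kip/in → NOT adequate.

f_max ≈ 19.9 kip/in; NOT adequate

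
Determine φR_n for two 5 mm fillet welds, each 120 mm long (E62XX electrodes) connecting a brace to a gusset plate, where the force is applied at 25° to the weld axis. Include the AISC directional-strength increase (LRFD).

φR_n ≈ 269 kN

E62XX → F_EXX = 620 MPa.
t_e = 0.707 × 5 = 3.535 mm; A_we = 3.535 × 240 = 848.4 mm².
Directional factor: 1.0 + 0.5 sin^1.5(25°) = 1.137.
F_nw = 0.6 × 620 × 1.137 = 423.1 MPa.
φR_n = 0.75 × 423.1 × 848.4 × 10⁻³ = 269.2 kN.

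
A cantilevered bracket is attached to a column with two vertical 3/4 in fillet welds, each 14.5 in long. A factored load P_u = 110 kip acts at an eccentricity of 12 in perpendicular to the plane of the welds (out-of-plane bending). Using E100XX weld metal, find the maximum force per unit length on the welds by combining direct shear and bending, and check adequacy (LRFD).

f_max ≈ 19.2 kip/in; adequate

E100XX → F_EXX = 100 ksi.
L_w = 2 × 14.5 = 29 in; section modulus (unit throat) S = 2 × L²/6 = 70.08 in².
Direct shear f_v = P/L_w = 110/29 = 3.793 kip/in.
Moment M = P × e = 110 × 12 = 1320 kip·in; bending f_b = M/S = 18.83 kip/in.
f_max = √(f_v² + f_b²) = √(3.793² + 18.83²) = 19.21 kip/in.
φr_n = 0.75 × 0.6 × 100 × (0.707 × 0.75) = 23.86 kip/in → adequate.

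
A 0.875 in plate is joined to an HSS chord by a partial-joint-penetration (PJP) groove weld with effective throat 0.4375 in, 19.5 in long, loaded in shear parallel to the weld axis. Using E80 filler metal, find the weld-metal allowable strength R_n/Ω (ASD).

E80XX → F_EXX = 80 ksi.
Effective throat (given) t_e = 0.4375 in.
A_we = 0.4375 × 19.5 = 8.531 in².
F_nw = 0.6 F_EXX = 48 ksi.
R_n/Ω = (48 × 8.531) / 2.0 = 204.8 kips.

R_n/Ω ≈ 205 kips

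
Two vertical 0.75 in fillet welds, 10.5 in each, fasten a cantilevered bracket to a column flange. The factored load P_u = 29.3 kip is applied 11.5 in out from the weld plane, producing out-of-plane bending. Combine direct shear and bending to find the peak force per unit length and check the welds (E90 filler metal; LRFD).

f_max ≈ 9.27 kip/in; adequate

E90XX → F_EXX = 90 ksi.
L_w = 2 × 10.5 = 21 in; section modulus (unit throat) S = 2 × L²/6 = 36.75 in².
Direct shear f_v = P/L_w = 29.3/21 = 1.395 kip/in.
Moment M = P × e = 29.3 × 11.5 = 336.95 kip·in; bending f_b = M/S = 9.169 kip/in.
f_max = √(f_v² + f_b²) = √(1.395² + 9.169²) = 9.274 kip/in.
φr_n = 0.75 × 0.6 × 90 × (0.707 × 0.75) = 21.48 kip/in → adequate.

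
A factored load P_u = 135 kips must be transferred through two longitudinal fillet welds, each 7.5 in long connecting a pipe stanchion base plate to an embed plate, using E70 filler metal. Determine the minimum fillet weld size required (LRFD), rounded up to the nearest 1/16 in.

w = 7/16 in

E70XX → F_EXX = 70 ksi.
Total weld length L = 15 in.
Required throat t_e = P_u / (φ × 0.6 F_EXX × L) = 135 / (0.75 × 0.6 × 70 × 15) = 0.2857 in.
Required leg w = t_e / 0.707 = 0.4041 in → use 7/16 in.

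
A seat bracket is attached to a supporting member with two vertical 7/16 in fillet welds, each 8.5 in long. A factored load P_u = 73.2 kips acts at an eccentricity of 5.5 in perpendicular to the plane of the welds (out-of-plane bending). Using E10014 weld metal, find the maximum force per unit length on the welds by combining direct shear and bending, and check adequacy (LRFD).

f_max ≈ 17.3 kip/in; NOT adequate

E100XX → F_EXX = 100 ksi.
L_w = 2 × 8.5 = 17 in; section modulus (unit throat) S = 2 × L²/6 = 24.08 in².
Direct shear f_v = P/L_w = 73.2/17 = 4.306 kip/in.
Moment M = P × e = 73.2 × 5.5 = 402.6 kip·in; bending f_b = M/S = 16.72 kip/in.
f_max = √(f_v² + f_b²) = √(4.306² + 16.72²) = 17.26 kip/in.
φr_n = 0.75 × 0.6 × 100 × (0.707 × 0.4375) = 13.92 kip/in → NOT adequate.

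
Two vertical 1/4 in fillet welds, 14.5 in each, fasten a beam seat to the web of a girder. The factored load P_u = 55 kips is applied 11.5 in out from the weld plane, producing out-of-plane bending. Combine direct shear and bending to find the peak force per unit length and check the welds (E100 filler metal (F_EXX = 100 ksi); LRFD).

f_max ≈ 9.22 kip/in; NOT adequate

L_w = 2 × 14.5 = 29 in; section modulus (unit throat) S = 2 × L²/6 = 70.08 in².
Direct shear f_v = P/L_w = 55/29 = 1.897 kip/in.
Moment M = P × e = 55 × 11.5 = 632.5 kip·in; bending f_b = M/S = 9.025 kip/in.
f_max = √(f_v² + f_b²) = √(1.897² + 9.025²) = 9.222 kip/in.
φr_n = 0.75 × 0.6 × 100 × (0.707 × 0.25) = 7.954 kip/in → NOT adequate.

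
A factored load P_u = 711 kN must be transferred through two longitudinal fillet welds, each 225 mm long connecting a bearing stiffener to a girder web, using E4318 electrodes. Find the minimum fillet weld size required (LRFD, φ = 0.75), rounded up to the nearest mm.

E43XX → F_EXX = 430 MPa.
Total weld length L = 450 mm.
Required throat t_e = P_u / (φ × 0.6 F_EXX × L) = 711 / (0.75 × 0.6 × 430 × 450 × 10⁻³) = 8.165 mm.
Required leg w = t_e / 0.707 = 11.55 mm → use 12 mm.

w = 12 mm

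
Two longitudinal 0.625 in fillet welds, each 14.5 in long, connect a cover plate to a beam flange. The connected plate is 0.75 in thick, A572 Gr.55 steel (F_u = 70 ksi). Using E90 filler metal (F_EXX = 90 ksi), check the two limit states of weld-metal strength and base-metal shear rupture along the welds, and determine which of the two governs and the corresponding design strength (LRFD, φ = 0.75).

φR_n ≈ 519 kips (weld metal governs)

t_e = 0.707 × 0.625 = 0.4419 in; L = 29 in.
Weld metal: φR_n = 0.75 × 0.6 × 90 × 0.4419 × 29 = 519 kips.
Base metal (shear rupture): φR_n = 0.75 × 0.6 × 70 × 0.75 × 29 = 685.1 kips.
Governing: weld metal.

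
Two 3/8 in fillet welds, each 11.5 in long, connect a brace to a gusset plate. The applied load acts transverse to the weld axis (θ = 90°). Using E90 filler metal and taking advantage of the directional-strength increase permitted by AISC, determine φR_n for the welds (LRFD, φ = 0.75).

φR_n ≈ 370 kips

E90XX → F_EXX = 90 ksi.
t_e = 0.707 × 0.375 = 0.2651 in; A_we = 0.2651 × 23 = 6.098 in².
Directional factor: 1.0 + 0.5 sin^1.5(90°) = 1.5.
F_nw = 0.6 × 90 × 1.5 = 81 ksi.
φR_n = 0.75 × 81 × 6.098 = 370.4 kips.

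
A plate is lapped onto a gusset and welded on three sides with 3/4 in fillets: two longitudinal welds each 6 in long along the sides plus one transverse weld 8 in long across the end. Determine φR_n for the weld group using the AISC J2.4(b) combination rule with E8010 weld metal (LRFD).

E80XX → F_EXX = 80 ksi.
t_e = 0.707 × 0.75 = 0.5302 in.
R_nwl = 0.6 × 80 × 0.5302 × 12 = 305.4 kips (longitudinal, 2 welds).
R_nwt = 0.6 × 80 × 0.5302 × 8 = 203.6 kips (transverse, base value).
(i) R_nwl + R_nwt = 509 kips; (ii) 0.85 R_nwl + 1.5 R_nwt = 565 kips.
R_n = max = 565 kips [governs: (ii)]; φR_n = 423.8 kips.

φR_n ≈ 424 kips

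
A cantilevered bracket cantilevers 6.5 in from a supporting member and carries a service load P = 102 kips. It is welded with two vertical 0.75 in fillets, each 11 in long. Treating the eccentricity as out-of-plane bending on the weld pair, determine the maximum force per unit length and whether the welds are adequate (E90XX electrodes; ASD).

f_max ≈ 17.1 kip/in; NOT adequate

E90XX → F_EXX = 90 ksi.
L_w = 2 × 11 = 22 in; section modulus (unit throat) S = 2 × L²/6 = 40.33 in².
Direct shear f_v = P/L_w = 102/22 = 4.636 kip/in.
Moment M = P × e = 102 × 6.5 = 663 kip·in; bending f_b = M/S = 16.44 kip/in.
f_max = √(f_v² + f_b²) = √(4.636² + 16.44²) = 17.08 kip/in.
r_n/Ω = (1/2.0) × 0.6 × 90 × (0.707 × 0.75) = 14.32 kip/in → NOT adequate.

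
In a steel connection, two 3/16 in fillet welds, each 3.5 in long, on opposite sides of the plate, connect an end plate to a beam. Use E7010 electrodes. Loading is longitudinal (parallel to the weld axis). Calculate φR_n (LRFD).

E70XX → F_EXX = 70 ksi.
Effective throat t_e = 0.707 × 0.1875 = 0.1326 in.
Total length L = 7 in; A_we = 0.1326 × 7 = 0.9279 in².
F_nw = 0.6 F_EXX = 0.6 × 70 = 42 ksi.
φR_n = 0.75 × 42 × 0.9279 = 29.23 kips.

φR_n ≈ 29.2 kips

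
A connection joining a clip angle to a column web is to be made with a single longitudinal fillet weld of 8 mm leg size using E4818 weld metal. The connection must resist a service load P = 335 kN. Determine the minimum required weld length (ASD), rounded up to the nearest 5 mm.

L = 415 mm

E48XX → F_EXX = 480 MPa.
Throat t_e = 0.707 × 8 = 5.656 mm.
r_n/Ω = (0.6 × 480 × 5.656) / 2.0 = 814.5 N/mm = 0.8145 kN/mm.
L_req = P / (r_n/Ω) = 335 / 0.8145 = 411.3 mm total.
Round up → use L = 415 mm.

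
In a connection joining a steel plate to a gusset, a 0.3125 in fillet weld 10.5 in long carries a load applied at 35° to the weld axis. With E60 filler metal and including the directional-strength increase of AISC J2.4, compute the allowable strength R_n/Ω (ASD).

R_n/Ω ≈ 50.8 kip

E60XX → F_EXX = 60 ksi.
t_e = 0.707 × 0.3125 = 0.2209 in; A_we = 0.2209 × 10.5 = 2.32 in².
Directional factor: 1.0 + 0.5 sin^1.5(35°) = 1.217.
F_nw = 0.6 × 60 × 1.217 = 43.82 ksi.
R_n/Ω = (43.82 × 2.32) / 2.0 = 50.83 kip.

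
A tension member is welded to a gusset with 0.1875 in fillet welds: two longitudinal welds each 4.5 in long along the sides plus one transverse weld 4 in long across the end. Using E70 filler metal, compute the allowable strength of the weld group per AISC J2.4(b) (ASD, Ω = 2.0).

R_n/Ω ≈ 38 kip

E70XX → F_EXX = 70 ksi.
t_e = 0.707 × 0.1875 = 0.1326 in.
R_nwl = 0.6 × 70 × 0.1326 × 9 = 50.11 kip (longitudinal, 2 welds).
R_nwt = 0.6 × 70 × 0.1326 × 4 = 22.27 kip (transverse, base value).
(i) R_nwl + R_nwt = 72.38 kip; (ii) 0.85 R_nwl + 1.5 R_nwt = 76 kip.
R_n = max = 76 kip [governs: (ii)]; R_n/Ω = 38 kip.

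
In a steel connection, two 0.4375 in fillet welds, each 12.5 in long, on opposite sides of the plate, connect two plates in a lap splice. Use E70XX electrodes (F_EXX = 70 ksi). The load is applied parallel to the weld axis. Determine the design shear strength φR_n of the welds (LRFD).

Effective throat t_e = 0.707 × 0.4375 = 0.3093 in.
Total length L = 25 in; A_we = 0.3093 × 25 = 7.733 in².
F_nw = 0.6 F_EXX = 0.6 × 70 = 42 ksi.
φR_n = 0.75 × 42 × 7.733 = 243.6 kips.

φR_n ≈ 244 kips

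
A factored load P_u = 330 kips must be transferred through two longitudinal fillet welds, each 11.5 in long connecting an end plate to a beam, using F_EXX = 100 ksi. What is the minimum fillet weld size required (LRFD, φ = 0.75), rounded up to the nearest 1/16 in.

Total weld length L = 23 in.
Required throat t_e = P_u / (φ × 0.6 F_EXX × L) = 330 / (0.75 × 0.6 × 100 × 23) = 0.3188 in.
Required leg w = t_e / 0.707 = 0.451 in → use 1/2 in.

w = 1/2 in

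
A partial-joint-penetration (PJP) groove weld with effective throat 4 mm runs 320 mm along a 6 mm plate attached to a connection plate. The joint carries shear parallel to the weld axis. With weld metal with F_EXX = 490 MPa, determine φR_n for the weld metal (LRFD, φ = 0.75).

Effective throat (given) t_e = 4 mm.
A_we = 4 × 320 = 1280 mm².
F_nw = 0.6 F_EXX = 294 MPa.
φR_n = 0.75 × 294 × 1280 × 10⁻³ = 282.2 kN.

φR_n ≈ 282 kN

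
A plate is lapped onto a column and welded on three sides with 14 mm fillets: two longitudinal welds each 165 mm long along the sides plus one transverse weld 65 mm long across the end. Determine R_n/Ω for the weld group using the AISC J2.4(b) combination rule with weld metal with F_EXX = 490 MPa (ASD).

t_e = 0.707 × 14 = 9.898 mm.
R_nwl = 0.6 × 490 × 9.898 × 330 × 10⁻³ = 960.3 kN (longitudinal, 2 welds).
R_nwt = 0.6 × 490 × 9.898 × 65 × 10⁻³ = 189.2 kN (transverse, base value).
(i) R_nwl + R_nwt = 1149 kN; (ii) 0.85 R_nwl + 1.5 R_nwt = 1100 kN.
R_n = max = 1149 kN [governs: (i)]; R_n/Ω = 574.7 kN.

R_n/Ω ≈ 575 kN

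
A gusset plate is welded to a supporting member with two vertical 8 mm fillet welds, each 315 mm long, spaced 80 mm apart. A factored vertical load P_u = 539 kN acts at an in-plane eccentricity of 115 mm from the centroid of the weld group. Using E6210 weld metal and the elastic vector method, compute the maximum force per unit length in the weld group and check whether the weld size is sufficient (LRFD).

E62XX → F_EXX = 620 MPa.
Total weld length L_w = 630 mm. Treat welds as unit-width lines.
Polar moment about centroid: J = 2[d³/12 + d(b/2)²] = 2[315³/12 + 315×40²] = 6217000 mm³.
Direct shear f_v = P/L_w = 539×10³ / 630 = 855.6 N/mm (vertical).
Torsion M = P·e = 539×10³ × 115 = 61985000 N·mm.
Critical point at (x, y) = (40, 157.5) from centroid. f_tx = M·y/J = 1570 N/mm; f_ty = M·x/J = 398.8 N/mm.
Resultant f_max = √[f_tx² + (f_v + f_ty)²] = √[1570² + (855.6 + 398.8)²] = 2010 N/mm.
Capacity per unit length: φr_n = 0.75 × 0.6 × 620 × (0.707 × 8) = 1578 N/mm.
2010 > 1578 → NOT adequate.

f_max ≈ 2010 N/mm; NOT adequate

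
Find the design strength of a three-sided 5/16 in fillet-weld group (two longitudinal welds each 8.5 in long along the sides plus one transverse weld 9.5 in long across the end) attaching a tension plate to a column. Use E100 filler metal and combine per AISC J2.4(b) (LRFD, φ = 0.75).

φR_n ≈ 285 kips

E100XX → F_EXX = 100 ksi.
t_e = 0.707 × 0.3125 = 0.2209 in.
R_nwl = 0.6 × 100 × 0.2209 × 17 = 225.4 kips (longitudinal, 2 welds).
R_nwt = 0.6 × 100 × 0.2209 × 9.5 = 125.9 kips (transverse, base value).
(i) R_nwl + R_nwt = 351.3 kips; (ii) 0.85 R_nwl + 1.5 R_nwt = 380.5 kips.
R_n = max = 380.5 kips [governs: (ii)]; φR_n = 285.3 kips.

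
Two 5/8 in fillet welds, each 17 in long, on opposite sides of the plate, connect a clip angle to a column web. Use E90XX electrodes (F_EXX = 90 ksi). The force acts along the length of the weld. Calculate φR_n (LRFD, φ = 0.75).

φR_n ≈ 608 kips

Effective throat t_e = 0.707 × 0.625 = 0.4419 in.
Total length L = 34 in; A_we = 0.4419 × 34 = 15.02 in².
F_nw = 0.6 F_EXX = 0.6 × 90 = 54 ksi.
φR_n = 0.75 × 54 × 15.02 = 608.5 kips.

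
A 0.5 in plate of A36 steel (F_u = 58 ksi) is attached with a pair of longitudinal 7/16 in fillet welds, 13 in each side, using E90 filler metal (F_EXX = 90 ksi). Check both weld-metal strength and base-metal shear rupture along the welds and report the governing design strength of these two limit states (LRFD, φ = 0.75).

t_e = 0.707 × 0.4375 = 0.3093 in; L = 26 in.
Weld metal: φR_n = 0.75 × 0.6 × 90 × 0.3093 × 26 = 325.7 kips.
Base metal (shear rupture): φR_n = 0.75 × 0.6 × 58 × 0.5 × 26 = 339.3 kips.
Governing: weld metal.

φR_n ≈ 326 kips (weld metal governs)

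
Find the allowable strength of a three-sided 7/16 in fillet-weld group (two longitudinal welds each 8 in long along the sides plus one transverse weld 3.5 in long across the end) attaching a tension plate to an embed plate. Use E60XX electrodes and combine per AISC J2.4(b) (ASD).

E60XX → F_EXX = 60 ksi.
t_e = 0.707 × 0.4375 = 0.3093 in.
R_nwl = 0.6 × 60 × 0.3093 × 16 = 178.2 kips (longitudinal, 2 welds).
R_nwt = 0.6 × 60 × 0.3093 × 3.5 = 38.97 kips (transverse, base value).
(i) R_nwl + R_nwt = 217.1 kips; (ii) 0.85 R_nwl + 1.5 R_nwt = 209.9 kips.
R_n = max = 217.1 kips [governs: (i)]; R_n/Ω = 108.6 kips.

R_n/Ω ≈ 109 kips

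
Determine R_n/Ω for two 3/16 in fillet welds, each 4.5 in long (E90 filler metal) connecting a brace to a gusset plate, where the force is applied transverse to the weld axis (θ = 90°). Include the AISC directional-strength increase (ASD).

E90XX → F_EXX = 90 ksi.
t_e = 0.707 × 0.1875 = 0.1326 in; A_we = 0.1326 × 9 = 1.193 in².
Directional factor: 1.0 + 0.5 sin^1.5(90°) = 1.5.
F_nw = 0.6 × 90 × 1.5 = 81 ksi.
R_n/Ω = (81 × 1.193) / 2.0 = 48.32 kip.

R_n/Ω ≈ 48.3 kip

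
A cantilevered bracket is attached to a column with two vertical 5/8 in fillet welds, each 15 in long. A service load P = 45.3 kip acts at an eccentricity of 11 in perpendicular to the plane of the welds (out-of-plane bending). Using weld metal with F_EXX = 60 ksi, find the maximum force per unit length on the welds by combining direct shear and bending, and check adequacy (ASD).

L_w = 2 × 15 = 30 in; section modulus (unit throat) S = 2 × L²/6 = 75 in².
Direct shear f_v = P/L_w = 45.3/30 = 1.51 kip/in.
Moment M = P × e = 45.3 × 11 = 498.3 kip·in; bending f_b = M/S = 6.644 kip/in.
f_max = √(f_v² + f_b²) = √(1.51² + 6.644²) = 6.813 kip/in.
r_n/Ω = (1/2.0) × 0.6 × 60 × (0.707 × 0.625) = 7.954 kip/in → adequate.

f_max ≈ 6.81 kip/in; adequate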